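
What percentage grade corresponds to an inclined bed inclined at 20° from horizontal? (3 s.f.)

36.4%

grade % = 100 × tan 20° = 100 × 0.3640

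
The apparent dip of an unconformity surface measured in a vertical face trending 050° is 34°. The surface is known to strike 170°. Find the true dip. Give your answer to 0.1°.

β = acute angle between strike 170° and section 050° = 60°.
tan δ = tan α / sin β = tan 34° / sin 60° = 0.6745 / 0.8660 = 0.7789
δ = arctan(0.7789) = 37.91°

37.9°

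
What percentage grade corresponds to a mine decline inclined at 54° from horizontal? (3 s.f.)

grade % = 100 × tan 54° = 100 × 1.3764

138%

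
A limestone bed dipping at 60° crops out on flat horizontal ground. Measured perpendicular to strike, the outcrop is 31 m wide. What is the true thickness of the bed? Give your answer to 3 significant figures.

26.8 m

True thickness t = w · sin(dip) = 31 × sin 60°
t = 31 × 0.8660 = 26.847 m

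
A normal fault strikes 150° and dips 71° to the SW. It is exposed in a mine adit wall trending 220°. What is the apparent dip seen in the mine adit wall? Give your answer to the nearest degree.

70°

The section lies 70° from the strike.
tan α = tan 71° × sin 70° = 2.9042 × 0.9397 = 2.7291
apparent dip = arctan 2.7291 = 69.88°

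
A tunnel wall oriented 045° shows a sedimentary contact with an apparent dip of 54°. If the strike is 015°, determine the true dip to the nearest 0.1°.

70.0°

β = acute angle between strike 015° and section 045° = 30°.
tan(true dip) = tan 54° / sin 30° = 2.7528
δ = arctan(2.7528) = 70.04°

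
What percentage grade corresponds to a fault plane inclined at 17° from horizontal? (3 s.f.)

grade % = 100 × tan 17° = 100 × 0.3057

30.6%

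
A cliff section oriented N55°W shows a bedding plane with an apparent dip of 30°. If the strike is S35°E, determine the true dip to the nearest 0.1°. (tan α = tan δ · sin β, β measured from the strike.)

59.4°

The section is 20° from the strike.
tan δ = tan α / sin β = tan 30° / sin 20° = 0.5774 / 0.3420 = 1.6881
δ = arctan(1.6881) = 59.36°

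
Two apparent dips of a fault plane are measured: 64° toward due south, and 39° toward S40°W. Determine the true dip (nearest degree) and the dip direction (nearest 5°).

true dip 67°, dip direction 150°

Represent each trace as a vector plunging at its apparent dip toward its trend (east-north-up frame): v₁ = (0.000, -0.438, -0.899), v₂ = (-0.500, -0.595, -0.629).
n = v₁ × v₂ = (0.259, -0.449, 0.219) (taken with n_z > 0).
True dip = arccos(n_z / |n|) = arccos(0.3891) = 67.1°.
Dip direction = atan2(0.259, -0.449) = 150° (azimuth of n's horizontal projection).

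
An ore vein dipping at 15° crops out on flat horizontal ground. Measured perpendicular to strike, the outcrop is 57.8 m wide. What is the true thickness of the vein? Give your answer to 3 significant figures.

True thickness t = w · sin(dip) = 57.8 × sin 15°
t = 57.8 × 0.2588 = 14.960 m

15.0 m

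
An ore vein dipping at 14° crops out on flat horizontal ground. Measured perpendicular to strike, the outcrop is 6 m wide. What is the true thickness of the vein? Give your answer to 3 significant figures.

True thickness t = w · sin(dip) = 6 × sin 14°
t = 6 × 0.2419 = 1.452 m

1.45 m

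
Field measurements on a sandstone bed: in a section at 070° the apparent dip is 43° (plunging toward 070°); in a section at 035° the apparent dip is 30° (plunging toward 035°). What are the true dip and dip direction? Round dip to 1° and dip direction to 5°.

Each apparent-dip line lies in the plane. As unit vectors (x east, y north, z up), v₁ plunges 43°→070° and v₂ plunges 30°→035°.
The plane normal is n = v₁ × v₂ ∝ (0.359, 0.005, 0.363).
Dip δ = arctan(|n_h|/n_z) = arctan(0.359/0.363) = 44.6°.
Dip direction = atan2(0.359, 0.005) = 89° (azimuth of n's horizontal projection).

true dip 45°, dip direction 090°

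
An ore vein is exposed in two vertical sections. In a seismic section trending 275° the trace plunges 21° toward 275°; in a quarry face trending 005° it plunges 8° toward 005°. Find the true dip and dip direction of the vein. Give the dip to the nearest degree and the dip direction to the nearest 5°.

The two traces are lines in the plane: v₁ = (sin 275°·cos 21°, cos 275°·cos 21°, −sin 21°), v₂ = (sin 5°·cos 8°, cos 5°·cos 8°, −sin 8°).
n = v₁ × v₂ = (-0.342, 0.160, 0.924) (taken with n_z > 0).
True dip = arccos(n_z / |n|) = arccos(0.9256) = 22.2°.
Dip direction = atan2(-0.342, 0.160) = 295° (azimuth of n's horizontal projection).

true dip 22°, dip direction 295°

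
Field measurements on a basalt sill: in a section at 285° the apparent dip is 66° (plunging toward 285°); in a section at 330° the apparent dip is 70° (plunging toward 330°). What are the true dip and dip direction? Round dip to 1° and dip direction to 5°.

true dip 70°, dip direction 320°

Each apparent-dip line lies in the plane. As unit vectors (x east, y north, z up), v₁ plunges 66°→285° and v₂ plunges 70°→330°.
Cross product v₁ × v₂ gives the pole to the plane: n ∝ (-0.172, 0.213, 0.098).
True dip = arccos(n_z / |n|) = arccos(0.3384) = 70.2°.
Dip direction = azimuth of (n_x, n_y) = atan2(-0.172, 0.213) = 321°.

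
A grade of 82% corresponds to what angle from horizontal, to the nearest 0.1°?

39.4°

tan θ = 82/100 = 0.8200
θ = arctan(0.8200) = 39.35°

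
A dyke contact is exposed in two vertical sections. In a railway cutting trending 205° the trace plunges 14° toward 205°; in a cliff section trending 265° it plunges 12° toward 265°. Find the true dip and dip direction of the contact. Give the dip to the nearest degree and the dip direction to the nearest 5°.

true dip 15°, dip direction 225°

The two traces are lines in the plane: v₁ = (sin 205°·cos 14°, cos 205°·cos 14°, −sin 14°), v₂ = (sin 265°·cos 12°, cos 265°·cos 12°, −sin 12°).
The plane normal is n = v₁ × v₂ ∝ (-0.162, -0.150, 0.822).
True dip = arccos(n_z / |n|) = arccos(0.9656) = 15.1°.
The horizontal component of n points toward azimuth atan2(n_x, n_y) = 227°, the dip direction.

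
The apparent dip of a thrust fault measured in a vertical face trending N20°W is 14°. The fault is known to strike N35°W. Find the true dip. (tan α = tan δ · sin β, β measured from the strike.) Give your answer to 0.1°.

43.9°

The section is 15° from the strike.
tan(true dip) = tan 14° / sin 15° = 0.9633
δ = arctan(0.9633) = 43.93°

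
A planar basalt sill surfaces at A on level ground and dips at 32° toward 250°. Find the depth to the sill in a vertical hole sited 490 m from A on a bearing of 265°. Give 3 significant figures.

The hole lies 15° from the dip direction, so the down-dip offset is 490 × cos 15° = 473.30 m.
Depth = down-dip offset × tan(dip) = 473.30 × tan 32° = 473.30 × 0.6249
Depth = 295.75 m

296 m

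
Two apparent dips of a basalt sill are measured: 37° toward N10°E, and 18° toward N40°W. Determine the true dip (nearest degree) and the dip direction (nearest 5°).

The two traces are lines in the plane: v₁ = (sin 10°·cos 37°, cos 10°·cos 37°, −sin 37°), v₂ = (sin 320°·cos 18°, cos 320°·cos 18°, −sin 18°).
The plane normal is n = v₁ × v₂ ∝ (0.195, 0.411, 0.582).
True dip = arccos(n_z / |n|) = arccos(0.7878) = 38.0°.
Dip direction = atan2(0.195, 0.411) = 25° (azimuth of n's horizontal projection).

true dip 38°, dip direction 025°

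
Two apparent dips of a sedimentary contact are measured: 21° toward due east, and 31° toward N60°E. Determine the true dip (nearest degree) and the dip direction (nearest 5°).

Each apparent-dip line lies in the plane. As unit vectors (x east, y north, z up), v₁ plunges 21°→due east and v₂ plunges 31°→N60°E.
n = v₁ × v₂ = (0.154, 0.215, 0.400) (taken with n_z > 0).
tan δ = √(n_x²+n_y²)/n_z = 0.264/0.400, so δ = 33.4°.
Dip direction = azimuth of (n_x, n_y) = atan2(0.154, 0.215) = 36°.

true dip 33°, dip direction 035°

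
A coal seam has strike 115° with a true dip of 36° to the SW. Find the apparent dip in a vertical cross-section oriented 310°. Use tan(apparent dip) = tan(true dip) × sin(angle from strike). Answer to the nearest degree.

11°

Angle between strike (115°) and section (310°): β = 15°.
tan α = tan 36° × sin 15° = 0.7265 × 0.2588 = 0.1880
α = arctan(0.1880) = 10.65°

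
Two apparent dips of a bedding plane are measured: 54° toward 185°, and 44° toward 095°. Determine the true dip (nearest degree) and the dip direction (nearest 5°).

The two traces are lines in the plane: v₁ = (sin 185°·cos 54°, cos 185°·cos 54°, −sin 54°), v₂ = (sin 95°·cos 44°, cos 95°·cos 44°, −sin 44°).
Cross product v₁ × v₂ gives the pole to the plane: n ∝ (0.356, -0.615, 0.423).
Dip δ = arctan(|n_h|/n_z) = arctan(0.711/0.423) = 59.3°.
Dip direction = azimuth of (n_x, n_y) = atan2(0.356, -0.615) = 150°.

true dip 59°, dip direction 150°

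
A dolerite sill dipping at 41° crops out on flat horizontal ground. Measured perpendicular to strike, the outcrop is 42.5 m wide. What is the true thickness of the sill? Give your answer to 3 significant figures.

27.9 m

True thickness t = w · sin(dip) = 42.5 × sin 41°
t = 42.5 × 0.6561 = 27.883 m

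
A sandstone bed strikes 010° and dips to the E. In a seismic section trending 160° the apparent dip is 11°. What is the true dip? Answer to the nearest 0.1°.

β = acute angle between strike 010° and section 160° = 30°.
tan(true dip) = tan 11° / sin 30° = 0.3888
true dip = arctan 0.3888 = 21.24°

21.2°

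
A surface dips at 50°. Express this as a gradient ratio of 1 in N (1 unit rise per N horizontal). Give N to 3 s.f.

1 in 0.839

1 : N means tan θ = 1/N, so N = 1/tan 50° = 1/1.1918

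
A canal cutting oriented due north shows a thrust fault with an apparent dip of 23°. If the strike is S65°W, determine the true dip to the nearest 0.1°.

25.1°

β = acute angle between strike S65°W and section due north = 65°.
tan δ = tan α / sin β = tan 23° / sin 65° = 0.4245 / 0.9063 = 0.4684
true dip = arctan 0.4684 = 25.10°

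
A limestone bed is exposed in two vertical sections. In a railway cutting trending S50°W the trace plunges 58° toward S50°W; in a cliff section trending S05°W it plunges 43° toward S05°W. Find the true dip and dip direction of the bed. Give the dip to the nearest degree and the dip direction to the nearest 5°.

The two traces are lines in the plane: v₁ = (sin 230°·cos 58°, cos 230°·cos 58°, −sin 58°), v₂ = (sin 185°·cos 43°, cos 185°·cos 43°, −sin 43°).
n = v₁ × v₂ = (-0.386, -0.223, 0.274) (taken with n_z > 0).
True dip = arccos(n_z / |n|) = arccos(0.5241) = 58.4°.
Dip direction = azimuth of (n_x, n_y) = atan2(-0.386, -0.223) = 240°.

true dip 58°, dip direction 240°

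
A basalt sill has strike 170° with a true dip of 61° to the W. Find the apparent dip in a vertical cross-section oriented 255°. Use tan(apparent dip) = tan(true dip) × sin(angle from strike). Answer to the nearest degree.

61°

The strike is 170° and the section trends 255°; the acute angle between them is β = 85°.
tan(apparent dip) = tan 61° · sin 85° = 1.7972
apparent dip = arctan 1.7972 = 60.91°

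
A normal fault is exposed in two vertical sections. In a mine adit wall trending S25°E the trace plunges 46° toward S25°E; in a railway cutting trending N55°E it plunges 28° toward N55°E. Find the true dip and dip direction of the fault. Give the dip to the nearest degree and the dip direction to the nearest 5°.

true dip 52°, dip direction 120°

Each apparent-dip line lies in the plane. As unit vectors (x east, y north, z up), v₁ plunges 46°→S25°E and v₂ plunges 28°→N55°E.
n = v₁ × v₂ = (0.660, -0.382, 0.604) (taken with n_z > 0).
Dip δ = arctan(|n_h|/n_z) = arctan(0.763/0.604) = 51.6°.
Dip direction = atan2(0.660, -0.382) = 120° (azimuth of n's horizontal projection).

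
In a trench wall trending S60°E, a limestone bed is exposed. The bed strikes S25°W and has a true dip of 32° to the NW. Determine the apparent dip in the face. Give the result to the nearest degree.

32°

The strike is S25°W and the section trends S60°E; the acute angle between them is β = 85°.
tan α = tan 32° × sin 85° = 0.6249 × 0.9962 = 0.6225
apparent dip = arctan 0.6225 = 31.90°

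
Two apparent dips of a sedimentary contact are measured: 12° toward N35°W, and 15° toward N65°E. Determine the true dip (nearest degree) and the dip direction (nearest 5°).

The two traces are lines in the plane: v₁ = (sin 325°·cos 12°, cos 325°·cos 12°, −sin 12°), v₂ = (sin 65°·cos 15°, cos 65°·cos 15°, −sin 15°).
n = v₁ × v₂ = (0.123, 0.327, 0.930) (taken with n_z > 0).
tan δ = √(n_x²+n_y²)/n_z = 0.349/0.930, so δ = 20.6°.
The horizontal component of n points toward azimuth atan2(n_x, n_y) = 21°, the dip direction.

true dip 21°, dip direction 020°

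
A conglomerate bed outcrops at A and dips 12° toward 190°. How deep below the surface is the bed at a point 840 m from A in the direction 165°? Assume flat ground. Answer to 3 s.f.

162 m

The hole lies 25° from the dip direction, so the down-dip offset is 840 × cos 25° = 761.30 m.
Depth = down-dip offset × tan(dip) = 761.30 × tan 12° = 761.30 × 0.2126
Depth = 161.82 m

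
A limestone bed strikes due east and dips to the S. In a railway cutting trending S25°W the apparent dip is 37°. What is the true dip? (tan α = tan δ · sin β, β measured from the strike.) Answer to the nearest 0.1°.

39.7°

The section is 65° from the strike.
tan δ = tan α / sin β = tan 37° / sin 65° = 0.7536 / 0.9063 = 0.8315
δ = arctan(0.8315) = 39.74°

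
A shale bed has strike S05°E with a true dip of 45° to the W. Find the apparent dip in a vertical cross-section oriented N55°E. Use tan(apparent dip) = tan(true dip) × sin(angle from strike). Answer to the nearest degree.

The section lies 60° from the strike.
tan α = tan 45° × sin 60° = 1.0000 × 0.8660 = 0.8660
apparent dip = arctan 0.8660 = 40.89°

41°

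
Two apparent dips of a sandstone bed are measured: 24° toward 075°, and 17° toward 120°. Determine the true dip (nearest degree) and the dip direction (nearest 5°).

The two traces are lines in the plane: v₁ = (sin 75°·cos 24°, cos 75°·cos 24°, −sin 24°), v₂ = (sin 120°·cos 17°, cos 120°·cos 17°, −sin 17°).
The plane normal is n = v₁ × v₂ ∝ (0.264, 0.079, 0.618).
True dip = arccos(n_z / |n|) = arccos(0.9135) = 24.0°.
Dip direction = azimuth of (n_x, n_y) = atan2(0.264, 0.079) = 73°.

true dip 24°, dip direction 075°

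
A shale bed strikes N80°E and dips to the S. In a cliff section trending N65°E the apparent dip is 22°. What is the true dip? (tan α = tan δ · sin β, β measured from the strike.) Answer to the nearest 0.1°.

57.4°

β = acute angle between strike N80°E and section N65°E = 15°.
tan δ = tan α / sin β = tan 22° / sin 15° = 0.4040 / 0.2588 = 1.5610
δ = arctan(1.5610) = 57.36°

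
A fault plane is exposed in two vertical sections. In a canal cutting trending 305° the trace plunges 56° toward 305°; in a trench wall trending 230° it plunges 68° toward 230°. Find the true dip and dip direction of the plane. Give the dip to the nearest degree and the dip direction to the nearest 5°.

Each apparent-dip line lies in the plane. As unit vectors (x east, y north, z up), v₁ plunges 56°→305° and v₂ plunges 68°→230°.
Cross product v₁ × v₂ gives the pole to the plane: n ∝ (-0.497, -0.187, 0.202).
Dip δ = arctan(|n_h|/n_z) = arctan(0.531/0.202) = 69.1°.
The horizontal component of n points toward azimuth atan2(n_x, n_y) = 249°, the dip direction.

true dip 69°, dip direction 250°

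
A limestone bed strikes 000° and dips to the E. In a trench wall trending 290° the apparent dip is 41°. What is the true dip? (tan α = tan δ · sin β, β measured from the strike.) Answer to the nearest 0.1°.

β = acute angle between strike 000° and section 290° = 70°.
tan(true dip) = tan 41° / sin 70° = 0.9251
δ = arctan(0.9251) = 42.77°

42.8°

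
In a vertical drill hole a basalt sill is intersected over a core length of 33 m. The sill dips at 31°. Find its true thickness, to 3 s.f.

28.3 m

True thickness t = h · cos(dip) = 33 × cos 31°
t = 33 × 0.8572 = 28.287 m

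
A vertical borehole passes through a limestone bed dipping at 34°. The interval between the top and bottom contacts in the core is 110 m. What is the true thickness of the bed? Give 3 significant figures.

91.2 m

True thickness t = h · cos(dip) = 110 × cos 34°
t = 110 × 0.8290 = 91.194 m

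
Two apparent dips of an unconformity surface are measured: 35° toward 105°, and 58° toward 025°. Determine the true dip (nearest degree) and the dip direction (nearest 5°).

true dip 59°, dip direction 040°

Each apparent-dip line lies in the plane. As unit vectors (x east, y north, z up), v₁ plunges 35°→105° and v₂ plunges 58°→025°.
n = v₁ × v₂ = (0.455, 0.543, 0.427) (taken with n_z > 0).
True dip = arccos(n_z / |n|) = arccos(0.5167) = 58.9°.
Dip direction = atan2(0.455, 0.543) = 40° (azimuth of n's horizontal projection).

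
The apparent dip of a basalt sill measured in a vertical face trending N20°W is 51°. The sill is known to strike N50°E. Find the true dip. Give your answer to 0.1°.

52.7°

The section is 70° from the strike.
tan(true dip) = tan 51° / sin 70° = 1.3142
δ = arctan(1.3142) = 52.73°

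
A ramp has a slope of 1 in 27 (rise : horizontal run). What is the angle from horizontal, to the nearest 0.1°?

2.1°

tan θ = 1/27 = 0.0370
θ = arctan(0.0370) = 2.12°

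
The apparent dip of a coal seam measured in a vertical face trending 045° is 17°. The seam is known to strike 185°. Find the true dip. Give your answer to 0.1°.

25.4°

The section is 40° from the strike.
tan(true dip) = tan 17° / sin 40° = 0.4756
true dip = arctan 0.4756 = 25.44°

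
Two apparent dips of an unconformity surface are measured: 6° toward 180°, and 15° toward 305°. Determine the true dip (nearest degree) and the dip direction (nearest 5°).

true dip 23°, dip direction 255°

The two traces are lines in the plane: v₁ = (sin 180°·cos 6°, cos 180°·cos 6°, −sin 6°), v₂ = (sin 305°·cos 15°, cos 305°·cos 15°, −sin 15°).
n = v₁ × v₂ = (-0.315, -0.083, 0.787) (taken with n_z > 0).
True dip = arccos(n_z / |n|) = arccos(0.9239) = 22.5°.
The horizontal component of n points toward azimuth atan2(n_x, n_y) = 255°, the dip direction.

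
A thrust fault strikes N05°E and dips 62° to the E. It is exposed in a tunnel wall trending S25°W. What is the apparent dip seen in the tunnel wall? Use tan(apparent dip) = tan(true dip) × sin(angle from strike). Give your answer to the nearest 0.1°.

The section lies 20° from the strike.
tan(apparent dip) = tan 62° · sin 20° = 0.6432
α = arctan(0.6432) = 32.75°

32.8°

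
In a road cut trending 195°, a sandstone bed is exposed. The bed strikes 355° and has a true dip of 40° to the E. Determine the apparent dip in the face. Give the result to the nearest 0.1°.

16.0°

Angle between strike (355°) and section (195°): β = 20°.
tan(apparent dip) = tan 40° · sin 20° = 0.2870
α = arctan(0.2870) = 16.01°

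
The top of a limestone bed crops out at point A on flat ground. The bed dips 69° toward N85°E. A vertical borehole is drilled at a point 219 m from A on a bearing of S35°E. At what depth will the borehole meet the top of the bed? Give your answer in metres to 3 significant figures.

The hole lies 60° from the dip direction, so the down-dip offset is 219 × cos 60° = 109.50 m.
Depth = down-dip offset × tan(dip) = 109.50 × tan 69° = 109.50 × 2.6051
Depth = 285.26 m

285 m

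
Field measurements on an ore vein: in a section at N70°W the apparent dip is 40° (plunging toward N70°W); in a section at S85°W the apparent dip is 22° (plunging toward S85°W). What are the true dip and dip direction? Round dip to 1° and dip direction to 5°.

The two traces are lines in the plane: v₁ = (sin 290°·cos 40°, cos 290°·cos 40°, −sin 40°), v₂ = (sin 265°·cos 22°, cos 265°·cos 22°, −sin 22°).
Cross product v₁ × v₂ gives the pole to the plane: n ∝ (-0.150, 0.324, 0.300).
Dip δ = arctan(|n_h|/n_z) = arctan(0.357/0.300) = 50.0°.
Dip direction = azimuth of (n_x, n_y) = atan2(-0.150, 0.324) = 335°.

true dip 50°, dip direction 335°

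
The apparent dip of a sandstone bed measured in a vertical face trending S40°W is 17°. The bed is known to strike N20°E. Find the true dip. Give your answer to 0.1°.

β = acute angle between strike N20°E and section S40°W = 20°.
tan(true dip) = tan 17° / sin 20° = 0.8939
true dip = arctan 0.8939 = 41.79°

41.8°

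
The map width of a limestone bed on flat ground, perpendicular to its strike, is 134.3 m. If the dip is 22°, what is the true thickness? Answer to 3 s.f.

True thickness t = w · sin(dip) = 134.3 × sin 22°
t = 134.3 × 0.3746 = 50.310 m

50.3 m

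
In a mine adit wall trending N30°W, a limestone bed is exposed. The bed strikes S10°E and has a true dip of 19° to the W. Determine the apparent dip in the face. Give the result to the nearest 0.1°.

6.7°

The section lies 20° from the strike.
tan(apparent dip) = tan 19° · sin 20° = 0.1178
apparent dip = arctan 0.1178 = 6.72°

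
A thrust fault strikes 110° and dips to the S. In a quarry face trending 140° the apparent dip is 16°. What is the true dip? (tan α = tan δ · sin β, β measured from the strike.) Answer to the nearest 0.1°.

The section is 30° from the strike.
tan(true dip) = tan 16° / sin 30° = 0.5735
δ = arctan(0.5735) = 29.83°

29.8°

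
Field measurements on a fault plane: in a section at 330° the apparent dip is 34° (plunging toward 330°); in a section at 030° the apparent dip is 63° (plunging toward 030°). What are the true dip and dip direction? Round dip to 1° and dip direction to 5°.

Represent each trace as a vector plunging at its apparent dip toward its trend (east-north-up frame): v₁ = (-0.415, 0.718, -0.559), v₂ = (0.227, 0.393, -0.891).
The plane normal is n = v₁ × v₂ ∝ (0.420, 0.496, 0.326).
Dip δ = arctan(|n_h|/n_z) = arctan(0.650/0.326) = 63.4°.
Dip direction = atan2(0.420, 0.496) = 40° (azimuth of n's horizontal projection).

true dip 63°, dip direction 040°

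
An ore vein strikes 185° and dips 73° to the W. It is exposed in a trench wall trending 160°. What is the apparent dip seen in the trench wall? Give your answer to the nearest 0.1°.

54.1°

Angle between strike (185°) and section (160°): β = 25°.
tan(apparent dip) = tan 73° · sin 25° = 1.3823
apparent dip = arctan 1.3823 = 54.12°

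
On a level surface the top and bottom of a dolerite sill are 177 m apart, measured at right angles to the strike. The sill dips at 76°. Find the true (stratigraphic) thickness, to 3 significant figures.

True thickness t = w · sin(dip) = 177 × sin 76°
t = 177 × 0.9703 = 171.742 m

172 m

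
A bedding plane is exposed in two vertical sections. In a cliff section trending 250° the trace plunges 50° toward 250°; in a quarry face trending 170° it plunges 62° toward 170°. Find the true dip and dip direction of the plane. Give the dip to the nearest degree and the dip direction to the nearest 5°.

true dip 64°, dip direction 195°

Represent each trace as a vector plunging at its apparent dip toward its trend (east-north-up frame): v₁ = (-0.604, -0.220, -0.766), v₂ = (0.082, -0.462, -0.883).
Cross product v₁ × v₂ gives the pole to the plane: n ∝ (-0.160, -0.596, 0.297).
True dip = arccos(n_z / |n|) = arccos(0.4340) = 64.3°.
The horizontal component of n points toward azimuth atan2(n_x, n_y) = 195°, the dip direction.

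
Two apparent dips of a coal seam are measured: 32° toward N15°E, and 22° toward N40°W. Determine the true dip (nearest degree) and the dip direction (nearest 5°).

true dip 32°, dip direction 010°

Each apparent-dip line lies in the plane. As unit vectors (x east, y north, z up), v₁ plunges 32°→N15°E and v₂ plunges 22°→N40°W.
Cross product v₁ × v₂ gives the pole to the plane: n ∝ (0.070, 0.398, 0.644).
Dip δ = arctan(|n_h|/n_z) = arctan(0.404/0.644) = 32.1°.
The horizontal component of n points toward azimuth atan2(n_x, n_y) = 10°, the dip direction.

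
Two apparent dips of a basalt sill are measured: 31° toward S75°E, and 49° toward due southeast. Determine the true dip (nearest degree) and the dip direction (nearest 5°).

true dip 54°, dip direction 170°

Each apparent-dip line lies in the plane. As unit vectors (x east, y north, z up), v₁ plunges 31°→S75°E and v₂ plunges 49°→due southeast.
Cross product v₁ × v₂ gives the pole to the plane: n ∝ (0.071, -0.386, 0.281).
Dip δ = arctan(|n_h|/n_z) = arctan(0.393/0.281) = 54.4°.
Dip direction = atan2(0.071, -0.386) = 170° (azimuth of n's horizontal projection).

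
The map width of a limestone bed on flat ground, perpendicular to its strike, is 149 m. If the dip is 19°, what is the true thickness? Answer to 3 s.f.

True thickness t = w · sin(dip) = 149 × sin 19°
t = 149 × 0.3256 = 48.510 m

48.5 m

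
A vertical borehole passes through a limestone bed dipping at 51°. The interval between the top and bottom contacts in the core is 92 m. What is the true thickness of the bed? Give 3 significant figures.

57.9 m

True thickness t = h · cos(dip) = 92 × cos 51°
t = 92 × 0.6293 = 57.897 m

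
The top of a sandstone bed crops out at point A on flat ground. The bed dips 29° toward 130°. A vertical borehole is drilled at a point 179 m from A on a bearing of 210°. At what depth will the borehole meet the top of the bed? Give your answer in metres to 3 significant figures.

17.2 m

The hole lies 80° from the dip direction, so the down-dip offset is 179 × cos 80° = 31.08 m.
Depth = down-dip offset × tan(dip) = 31.08 × tan 29° = 31.08 × 0.5543
Depth = 17.23 m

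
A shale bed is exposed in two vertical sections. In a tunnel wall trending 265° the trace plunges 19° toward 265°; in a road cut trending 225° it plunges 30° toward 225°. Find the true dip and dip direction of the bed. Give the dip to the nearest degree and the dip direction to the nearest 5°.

The two traces are lines in the plane: v₁ = (sin 265°·cos 19°, cos 265°·cos 19°, −sin 19°), v₂ = (sin 225°·cos 30°, cos 225°·cos 30°, −sin 30°).
Cross product v₁ × v₂ gives the pole to the plane: n ∝ (-0.158, -0.272, 0.526).
tan δ = √(n_x²+n_y²)/n_z = 0.314/0.526, so δ = 30.8°.
The horizontal component of n points toward azimuth atan2(n_x, n_y) = 210°, the dip direction.

true dip 31°, dip direction 210°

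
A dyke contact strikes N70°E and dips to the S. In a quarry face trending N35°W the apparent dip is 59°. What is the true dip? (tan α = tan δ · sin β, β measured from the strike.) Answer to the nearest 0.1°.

The section is 75° from the strike.
tan(true dip) = tan 59° / sin 75° = 1.7230
true dip = arctan 1.7230 = 59.87°

59.9°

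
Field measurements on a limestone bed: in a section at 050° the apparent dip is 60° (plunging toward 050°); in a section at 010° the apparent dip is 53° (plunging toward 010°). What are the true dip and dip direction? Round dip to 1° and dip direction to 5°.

Represent each trace as a vector plunging at its apparent dip toward its trend (east-north-up frame): v₁ = (0.383, 0.321, -0.866), v₂ = (0.105, 0.593, -0.799).
Cross product v₁ × v₂ gives the pole to the plane: n ∝ (0.257, 0.215, 0.193).
tan δ = √(n_x²+n_y²)/n_z = 0.335/0.193, so δ = 60.0°.
Dip direction = atan2(0.257, 0.215) = 50° (azimuth of n's horizontal projection).

true dip 60°, dip direction 050°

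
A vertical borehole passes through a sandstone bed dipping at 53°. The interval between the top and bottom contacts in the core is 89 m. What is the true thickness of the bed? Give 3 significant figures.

True thickness t = h · cos(dip) = 89 × cos 53°
t = 89 × 0.6018 = 53.562 m

53.6 m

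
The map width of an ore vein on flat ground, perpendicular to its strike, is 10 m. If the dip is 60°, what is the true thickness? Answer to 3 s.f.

8.66 m

True thickness t = w · sin(dip) = 10 × sin 60°
t = 10 × 0.8660 = 8.660 m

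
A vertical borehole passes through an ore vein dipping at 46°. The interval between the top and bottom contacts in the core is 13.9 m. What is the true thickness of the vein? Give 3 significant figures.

True thickness t = h · cos(dip) = 13.9 × cos 46°
t = 13.9 × 0.6947 = 9.656 m

9.66 m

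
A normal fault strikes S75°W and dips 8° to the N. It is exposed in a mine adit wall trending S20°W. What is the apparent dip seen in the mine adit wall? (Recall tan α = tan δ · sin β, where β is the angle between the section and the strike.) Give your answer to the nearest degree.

7°

The section lies 55° from the strike.
tan(apparent dip) = tan 8° · sin 55° = 0.1151
apparent dip = arctan 0.1151 = 6.57°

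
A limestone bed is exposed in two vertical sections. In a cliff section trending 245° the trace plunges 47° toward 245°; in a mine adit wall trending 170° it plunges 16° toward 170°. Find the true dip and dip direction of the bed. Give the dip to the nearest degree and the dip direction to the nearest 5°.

Represent each trace as a vector plunging at its apparent dip toward its trend (east-north-up frame): v₁ = (-0.618, -0.288, -0.731), v₂ = (0.167, -0.947, -0.276).
Cross product v₁ × v₂ gives the pole to the plane: n ∝ (-0.613, -0.292, 0.633).
tan δ = √(n_x²+n_y²)/n_z = 0.679/0.633, so δ = 47.0°.
The horizontal component of n points toward azimuth atan2(n_x, n_y) = 244°, the dip direction.

true dip 47°, dip direction 245°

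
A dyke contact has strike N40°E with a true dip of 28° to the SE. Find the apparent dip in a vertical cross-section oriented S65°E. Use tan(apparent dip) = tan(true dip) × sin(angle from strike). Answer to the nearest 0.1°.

27.2°

The section lies 75° from the strike.
tan α = tan 28° × sin 75° = 0.5317 × 0.9659 = 0.5136
apparent dip = arctan 0.5136 = 27.18°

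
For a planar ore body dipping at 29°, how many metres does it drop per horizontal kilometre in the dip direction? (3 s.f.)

554 m

drop per km = 1000 × tan 29° = 1000 × 0.5543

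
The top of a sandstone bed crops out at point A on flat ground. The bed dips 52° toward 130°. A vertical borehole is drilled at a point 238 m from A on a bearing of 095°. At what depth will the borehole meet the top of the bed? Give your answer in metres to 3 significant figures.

250 m

The hole lies 35° from the dip direction, so the down-dip offset is 238 × cos 35° = 194.96 m.
Depth = down-dip offset × tan(dip) = 194.96 × tan 52° = 194.96 × 1.2799
Depth = 249.54 m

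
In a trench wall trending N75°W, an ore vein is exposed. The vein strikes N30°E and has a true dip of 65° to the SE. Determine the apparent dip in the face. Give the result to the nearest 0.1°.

The strike is N30°E and the section trends N75°W; the acute angle between them is β = 75°.
tan(apparent dip) = tan 65° · sin 75° = 2.0714
α = arctan(2.0714) = 64.23°

64.2°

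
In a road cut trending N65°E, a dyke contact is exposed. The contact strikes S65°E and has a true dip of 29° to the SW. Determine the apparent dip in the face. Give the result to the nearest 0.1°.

23.0°

The section lies 50° from the strike.
tan(apparent dip) = tan 29° · sin 50° = 0.4246
apparent dip = arctan 0.4246 = 23.01°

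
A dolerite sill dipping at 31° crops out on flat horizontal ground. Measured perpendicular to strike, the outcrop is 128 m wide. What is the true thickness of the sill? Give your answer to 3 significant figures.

True thickness t = w · sin(dip) = 128 × sin 31°
t = 128 × 0.5150 = 65.925 m

65.9 m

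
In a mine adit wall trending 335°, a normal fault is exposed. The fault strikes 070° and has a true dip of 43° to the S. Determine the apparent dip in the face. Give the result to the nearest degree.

The section lies 85° from the strike.
tan α = tan 43° × sin 85° = 0.9325 × 0.9962 = 0.9290
apparent dip = arctan 0.9290 = 42.89°

43°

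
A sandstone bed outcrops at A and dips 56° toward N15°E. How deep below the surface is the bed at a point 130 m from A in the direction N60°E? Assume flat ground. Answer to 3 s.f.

136 m

The hole lies 45° from the dip direction, so the down-dip offset is 130 × cos 45° = 91.92 m.
Depth = down-dip offset × tan(dip) = 91.92 × tan 56° = 91.92 × 1.4826
Depth = 136.28 m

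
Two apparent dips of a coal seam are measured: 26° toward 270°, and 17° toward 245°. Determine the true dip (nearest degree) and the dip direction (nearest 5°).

true dip 30°, dip direction 305°

The two traces are lines in the plane: v₁ = (sin 270°·cos 26°, cos 270°·cos 26°, −sin 26°), v₂ = (sin 245°·cos 17°, cos 245°·cos 17°, −sin 17°).
The plane normal is n = v₁ × v₂ ∝ (-0.177, 0.117, 0.363).
True dip = arccos(n_z / |n|) = arccos(0.8633) = 30.3°.
The horizontal component of n points toward azimuth atan2(n_x, n_y) = 303°, the dip direction.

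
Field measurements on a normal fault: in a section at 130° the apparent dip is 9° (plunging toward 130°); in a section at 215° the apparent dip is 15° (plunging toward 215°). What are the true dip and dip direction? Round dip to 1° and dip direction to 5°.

true dip 17°, dip direction 190°

Represent each trace as a vector plunging at its apparent dip toward its trend (east-north-up frame): v₁ = (0.757, -0.635, -0.156), v₂ = (-0.554, -0.791, -0.259).
n = v₁ × v₂ = (-0.041, -0.282, 0.950) (taken with n_z > 0).
True dip = arccos(n_z / |n|) = arccos(0.9578) = 16.7°.
Dip direction = atan2(-0.041, -0.282) = 188° (azimuth of n's horizontal projection).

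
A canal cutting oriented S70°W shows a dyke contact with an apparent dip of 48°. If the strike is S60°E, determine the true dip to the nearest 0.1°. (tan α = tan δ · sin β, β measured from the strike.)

55.4°

The section is 50° from the strike.
tan(true dip) = tan 48° / sin 50° = 1.4498
δ = arctan(1.4498) = 55.40°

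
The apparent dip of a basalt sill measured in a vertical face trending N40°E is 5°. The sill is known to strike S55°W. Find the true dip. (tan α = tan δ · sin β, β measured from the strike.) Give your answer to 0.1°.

The section is 15° from the strike.
tan δ = tan α / sin β = tan 5° / sin 15° = 0.0875 / 0.2588 = 0.3380
δ = arctan(0.3380) = 18.68°

18.7°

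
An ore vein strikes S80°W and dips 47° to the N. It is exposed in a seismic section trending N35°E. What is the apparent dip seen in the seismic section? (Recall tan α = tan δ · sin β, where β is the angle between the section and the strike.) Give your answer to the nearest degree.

The strike is S80°W and the section trends N35°E; the acute angle between them is β = 45°.
tan(apparent dip) = tan 47° · sin 45° = 0.7583
apparent dip = arctan 0.7583 = 37.17°

37°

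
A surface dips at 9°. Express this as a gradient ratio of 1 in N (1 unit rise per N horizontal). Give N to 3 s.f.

1 : N means tan θ = 1/N, so N = 1/tan 9° = 1/0.1584

1 in 6.31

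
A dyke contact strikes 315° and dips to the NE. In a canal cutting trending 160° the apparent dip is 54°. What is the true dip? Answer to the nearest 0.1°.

72.9°

The section is 25° from the strike.
tan(true dip) = tan 54° / sin 25° = 3.2568
true dip = arctan 3.2568 = 72.93°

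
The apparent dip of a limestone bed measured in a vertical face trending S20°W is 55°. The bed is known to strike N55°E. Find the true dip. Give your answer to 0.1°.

68.1°

The section is 35° from the strike.
tan(true dip) = tan 55° / sin 35° = 2.4899
true dip = arctan 2.4899 = 68.12°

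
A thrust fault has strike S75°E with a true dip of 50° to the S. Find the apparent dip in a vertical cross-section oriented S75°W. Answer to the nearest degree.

Angle between strike (S75°E) and section (S75°W): β = 30°.
tan(apparent dip) = tan 50° · sin 30° = 0.5959
α = arctan(0.5959) = 30.79°

31°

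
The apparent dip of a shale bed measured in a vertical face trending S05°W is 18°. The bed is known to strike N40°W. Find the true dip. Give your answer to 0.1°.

24.7°

The section is 45° from the strike.
tan(true dip) = tan 18° / sin 45° = 0.4595
true dip = arctan 0.4595 = 24.68°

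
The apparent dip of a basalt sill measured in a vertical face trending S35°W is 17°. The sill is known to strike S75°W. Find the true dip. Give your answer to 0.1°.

The section is 40° from the strike.
tan(true dip) = tan 17° / sin 40° = 0.4756
δ = arctan(0.4756) = 25.44°

25.4°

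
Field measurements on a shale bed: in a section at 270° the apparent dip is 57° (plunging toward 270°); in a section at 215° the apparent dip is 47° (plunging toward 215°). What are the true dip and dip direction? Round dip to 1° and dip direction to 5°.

Each apparent-dip line lies in the plane. As unit vectors (x east, y north, z up), v₁ plunges 57°→270° and v₂ plunges 47°→215°.
Cross product v₁ × v₂ gives the pole to the plane: n ∝ (-0.469, -0.070, 0.304).
tan δ = √(n_x²+n_y²)/n_z = 0.474/0.304, so δ = 57.3°.
The horizontal component of n points toward azimuth atan2(n_x, n_y) = 261°, the dip direction.

true dip 57°, dip direction 260°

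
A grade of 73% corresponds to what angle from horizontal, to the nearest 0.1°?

tan θ = 73/100 = 0.7300
θ = arctan(0.7300) = 36.13°

36.1°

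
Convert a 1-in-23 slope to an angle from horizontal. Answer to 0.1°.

2.5°

tan θ = 1/23 = 0.0435
θ = arctan(0.0435) = 2.49°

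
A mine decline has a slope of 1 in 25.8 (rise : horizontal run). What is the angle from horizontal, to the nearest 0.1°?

tan θ = 1/25.8 = 0.0388
θ = arctan(0.0388) = 2.22°

2.2°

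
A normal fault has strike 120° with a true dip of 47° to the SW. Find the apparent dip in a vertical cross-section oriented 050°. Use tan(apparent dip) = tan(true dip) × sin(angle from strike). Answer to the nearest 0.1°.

45.2°

The strike is 120° and the section trends 050°; the acute angle between them is β = 70°.
tan(apparent dip) = tan 47° · sin 70° = 1.0077
α = arctan(1.0077) = 45.22°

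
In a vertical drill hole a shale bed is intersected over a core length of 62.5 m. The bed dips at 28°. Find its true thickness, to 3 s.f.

True thickness t = h · cos(dip) = 62.5 × cos 28°
t = 62.5 × 0.8829 = 55.184 m

55.2 m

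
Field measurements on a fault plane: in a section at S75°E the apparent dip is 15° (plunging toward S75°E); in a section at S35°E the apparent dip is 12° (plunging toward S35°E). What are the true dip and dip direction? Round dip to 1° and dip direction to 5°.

The two traces are lines in the plane: v₁ = (sin 105°·cos 15°, cos 105°·cos 15°, −sin 15°), v₂ = (sin 145°·cos 12°, cos 145°·cos 12°, −sin 12°).
n = v₁ × v₂ = (0.155, -0.049, 0.607) (taken with n_z > 0).
tan δ = √(n_x²+n_y²)/n_z = 0.163/0.607, so δ = 15.0°.
Dip direction = azimuth of (n_x, n_y) = atan2(0.155, -0.049) = 107°.

true dip 15°, dip direction 105°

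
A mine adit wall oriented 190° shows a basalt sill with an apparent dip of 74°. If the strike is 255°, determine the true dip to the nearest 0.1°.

75.4°

The section is 65° from the strike.
tan δ = tan α / sin β = tan 74° / sin 65° = 3.4874 / 0.9063 = 3.8479
true dip = arctan 3.8479 = 75.43°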